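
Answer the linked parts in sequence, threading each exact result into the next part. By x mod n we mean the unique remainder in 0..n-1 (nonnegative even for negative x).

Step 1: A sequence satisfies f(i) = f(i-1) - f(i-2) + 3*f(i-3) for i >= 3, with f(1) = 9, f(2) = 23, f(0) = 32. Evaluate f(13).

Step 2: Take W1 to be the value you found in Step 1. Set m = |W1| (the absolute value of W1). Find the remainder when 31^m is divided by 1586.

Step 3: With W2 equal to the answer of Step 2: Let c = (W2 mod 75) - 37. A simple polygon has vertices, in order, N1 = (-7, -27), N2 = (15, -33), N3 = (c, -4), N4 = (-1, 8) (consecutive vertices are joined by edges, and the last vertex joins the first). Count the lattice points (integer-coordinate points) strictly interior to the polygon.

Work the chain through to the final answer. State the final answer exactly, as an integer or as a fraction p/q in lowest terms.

Step 1: f(3) = 1*(23) - 1*(9) + 3*(32) = 110; iterating: f(3)=110, f(4)=114, f(5)=73, f(6)=289, f(7)=558, f(8)=488, f(9)=797, f(10)=1983, f(11)=2650, f(12)=3058, f(13)=6357; answer 6357
Step 2: W1 = 6357; m = 6357; squarings mod 1586: 31^1=31, 31^2=961, 31^4=469, 31^8=1093, 31^16=391, 31^32=625, 31^64=469, 31^128=1093, 31^256=391, 31^512=625, 31^1024=469, 31^2048=1093, 31^4096=391; 31^6357 = 31^1 * 31^4 * 31^16 * 31^64 * 31^128 * 31^2048 * 31^4096 = 1045 (mod 1586); answer 1045
Step 3: W2 = 1045; c = 33; cross terms: (-7*-33 - 15*-27)=636, (15*-4 - 33*-33)=1029, (33*8 - -1*-4)=260, (-1*-27 - -7*8)=83; twice the area = |2008| = 2008; area = 1004; boundary points = 2 + 1 + 2 + 1 = 6; strictly interior points = area - boundary/2 + 1 = 1002; answer 1002

1002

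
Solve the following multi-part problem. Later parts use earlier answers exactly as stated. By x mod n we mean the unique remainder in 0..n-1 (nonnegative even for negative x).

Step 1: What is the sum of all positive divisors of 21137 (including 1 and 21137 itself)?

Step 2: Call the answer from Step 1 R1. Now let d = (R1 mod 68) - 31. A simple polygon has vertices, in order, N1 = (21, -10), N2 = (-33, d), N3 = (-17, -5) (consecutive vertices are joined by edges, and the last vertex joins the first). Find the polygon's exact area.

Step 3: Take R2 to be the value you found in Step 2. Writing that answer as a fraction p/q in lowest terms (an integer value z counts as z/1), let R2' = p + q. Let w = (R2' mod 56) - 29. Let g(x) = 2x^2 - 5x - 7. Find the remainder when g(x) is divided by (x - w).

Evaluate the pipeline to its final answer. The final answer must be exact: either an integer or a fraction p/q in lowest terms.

Step 1: 21137 = 23 * 919; sigma = (1 + 23) * (1 + 919) = 24 * 920 = 22080; answer 22080
Step 2: R1 = 22080; d = 17; cross terms: (21*17 - -33*-10)=27, (-33*-5 - -17*17)=454, (-17*-10 - 21*-5)=275; twice the area = |756| = 756; area = 378; answer 378
Step 3: R2 = 378; threaded value p + q = 379; w = 14; remainder = value at the root: 2*(14)^2 - 5*(14)^1 - 7 = (392) + (-70) + (-7) = 315; answer 315

315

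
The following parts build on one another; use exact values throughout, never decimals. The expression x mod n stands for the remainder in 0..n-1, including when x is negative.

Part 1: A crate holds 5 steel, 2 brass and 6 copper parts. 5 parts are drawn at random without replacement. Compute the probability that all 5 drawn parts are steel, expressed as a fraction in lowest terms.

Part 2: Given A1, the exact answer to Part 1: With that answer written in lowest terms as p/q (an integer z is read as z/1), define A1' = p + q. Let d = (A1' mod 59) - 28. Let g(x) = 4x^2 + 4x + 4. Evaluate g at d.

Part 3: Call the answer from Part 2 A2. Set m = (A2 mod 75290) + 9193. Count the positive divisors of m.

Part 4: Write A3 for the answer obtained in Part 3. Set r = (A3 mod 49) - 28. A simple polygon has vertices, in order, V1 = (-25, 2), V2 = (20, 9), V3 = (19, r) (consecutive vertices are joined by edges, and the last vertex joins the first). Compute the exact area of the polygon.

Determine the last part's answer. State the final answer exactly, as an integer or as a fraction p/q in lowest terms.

694

Part 1: total draws C(13,5) = 1287; favorable C(5,5) = 1; P = 1/1287; answer 1/1287
Part 2: A1 = 1/1287; threaded value p + q = 1288; d = 21; 4*(21)^2 + 4*(21)^1 + 4 = (1764) + (84) + (4) = 1852; answer 1852
Part 3: A2 = 1852; m = 11045; 11045 = 5 * 47^2; number of divisors = (1+1) * (2+1) = 6; answer 6
Part 4: A3 = 6; r = -22; cross terms: (-25*9 - 20*2)=-265, (20*-22 - 19*9)=-611, (19*2 - -25*-22)=-512; twice the area = |-1388| = 1388; area = 694; answer 694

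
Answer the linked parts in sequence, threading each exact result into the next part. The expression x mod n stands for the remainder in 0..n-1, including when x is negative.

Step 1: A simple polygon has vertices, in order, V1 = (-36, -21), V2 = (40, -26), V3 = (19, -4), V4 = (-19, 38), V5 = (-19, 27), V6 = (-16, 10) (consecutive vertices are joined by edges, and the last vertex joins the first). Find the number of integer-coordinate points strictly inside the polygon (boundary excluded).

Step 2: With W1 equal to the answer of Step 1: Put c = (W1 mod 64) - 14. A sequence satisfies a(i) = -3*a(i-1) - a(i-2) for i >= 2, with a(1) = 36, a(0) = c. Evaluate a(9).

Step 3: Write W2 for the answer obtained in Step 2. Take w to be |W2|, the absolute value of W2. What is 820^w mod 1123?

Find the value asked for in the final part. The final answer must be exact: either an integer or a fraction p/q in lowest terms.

1017

Step 1: cross terms: (-36*-26 - 40*-21)=1776, (40*-4 - 19*-26)=334, (19*38 - -19*-4)=646, (-19*27 - -19*38)=209, (-19*10 - -16*27)=242, (-16*-21 - -36*10)=696; twice the area = |3903| = 3903; area = 3903/2; boundary points = 1 + 1 + 2 + 11 + 1 + 1 = 17; strictly interior points = area - boundary/2 + 1 = 1944; answer 1944
Step 2: W1 = 1944; c = 10; a(2) = -3*(36) - 1*(10) = -118; iterating: a(2)=-118, a(3)=318, a(4)=-836, a(5)=2190, a(6)=-5734, a(7)=15012, a(8)=-39302, a(9)=102894; answer 102894
Step 3: W2 = 102894; w = 102894; squarings mod 1123: 820^1=820, 820^2=846, 820^4=365, 820^8=711, 820^16=171, 820^32=43, 820^64=726, 820^128=389, 820^256=839, 820^512=923, 820^1024=695, 820^2048=135, 820^4096=257, 820^8192=915, 820^16384=590, 820^32768=1093, 820^65536=900; 820^102894 = 820^2 * 820^4 * 820^8 * 820^32 * 820^64 * 820^128 * 820^256 * 820^4096 * 820^32768 * 820^65536 = 1017 (mod 1123); answer 1017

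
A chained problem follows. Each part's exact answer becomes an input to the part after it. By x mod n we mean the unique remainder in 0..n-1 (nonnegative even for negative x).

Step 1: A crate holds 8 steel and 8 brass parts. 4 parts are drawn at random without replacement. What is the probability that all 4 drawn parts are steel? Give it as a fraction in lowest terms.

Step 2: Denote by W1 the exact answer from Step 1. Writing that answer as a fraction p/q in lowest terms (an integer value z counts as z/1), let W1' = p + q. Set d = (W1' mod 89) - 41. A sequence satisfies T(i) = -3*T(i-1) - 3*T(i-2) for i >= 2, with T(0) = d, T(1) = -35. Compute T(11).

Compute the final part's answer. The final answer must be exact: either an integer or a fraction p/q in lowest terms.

Step 1: total draws C(16,4) = 1820; favorable C(8,4) = 70; P = 1/26; answer 1/26
Step 2: W1 = 1/26; threaded value p + q = 27; d = -14; T(2) = -3*(-35) - 3*(-14) = 147; iterating: T(2)=147, T(3)=-336, T(4)=567, T(5)=-693, T(6)=378, T(7)=945, T(8)=-3969, T(9)=9072, T(10)=-15309, T(11)=18711; answer 18711

18711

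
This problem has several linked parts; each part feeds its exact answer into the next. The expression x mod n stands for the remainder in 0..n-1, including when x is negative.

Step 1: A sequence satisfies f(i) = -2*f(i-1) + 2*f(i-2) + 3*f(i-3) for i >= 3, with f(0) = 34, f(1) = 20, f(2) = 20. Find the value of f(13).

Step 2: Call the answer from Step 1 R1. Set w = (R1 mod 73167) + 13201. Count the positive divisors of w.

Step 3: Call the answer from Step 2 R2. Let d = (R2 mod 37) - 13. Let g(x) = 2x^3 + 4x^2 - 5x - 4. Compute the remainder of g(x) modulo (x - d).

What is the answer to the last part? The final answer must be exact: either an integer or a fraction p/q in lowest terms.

-129

Step 1: f(3) = -2*(20) + 2*(20) + 3*(34) = 102; iterating: f(3)=102, f(4)=-104, f(5)=472, f(6)=-846, f(7)=2324, f(8)=-4924, f(9)=11958, f(10)=-26792, f(11)=62728, f(12)=-143166, f(13)=331412; answer 331412
Step 2: R1 = 331412; w = 51945; 51945 = 3 * 5 * 3463; number of divisors = (1+1) * (1+1) * (1+1) = 8; answer 8
Step 3: R2 = 8; d = -5; remainder = value at the root: 2*(-5)^3 + 4*(-5)^2 - 5*(-5)^1 - 4 = (-250) + (100) + (25) + (-4) = -129; answer -129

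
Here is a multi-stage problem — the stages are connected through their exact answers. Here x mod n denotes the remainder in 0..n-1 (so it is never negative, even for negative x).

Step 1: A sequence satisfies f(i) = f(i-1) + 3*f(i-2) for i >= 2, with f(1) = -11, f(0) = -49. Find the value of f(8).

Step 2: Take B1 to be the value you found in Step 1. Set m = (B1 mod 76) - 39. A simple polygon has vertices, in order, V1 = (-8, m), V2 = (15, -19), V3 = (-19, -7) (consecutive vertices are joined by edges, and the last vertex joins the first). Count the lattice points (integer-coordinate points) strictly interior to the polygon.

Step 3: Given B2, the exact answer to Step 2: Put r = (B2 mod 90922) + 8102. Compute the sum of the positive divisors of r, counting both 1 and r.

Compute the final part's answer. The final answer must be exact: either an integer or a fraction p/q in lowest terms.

9072

Step 1: f(2) = 1*(-11) + 3*(-49) = -158; iterating: f(2)=-158, f(3)=-191, f(4)=-665, f(5)=-1238, f(6)=-3233, f(7)=-6947, f(8)=-16646; answer -16646
Step 2: B1 = -16646; m = 35; cross terms: (-8*-19 - 15*35)=-373, (15*-7 - -19*-19)=-466, (-19*35 - -8*-7)=-721; twice the area = |-1560| = 1560; area = 780; boundary points = 1 + 2 + 1 = 4; strictly interior points = area - boundary/2 + 1 = 779; answer 779
Step 3: B2 = 779; r = 8881; 8881 = 83 * 107; sigma = (1 + 83) * (1 + 107) = 84 * 108 = 9072; answer 9072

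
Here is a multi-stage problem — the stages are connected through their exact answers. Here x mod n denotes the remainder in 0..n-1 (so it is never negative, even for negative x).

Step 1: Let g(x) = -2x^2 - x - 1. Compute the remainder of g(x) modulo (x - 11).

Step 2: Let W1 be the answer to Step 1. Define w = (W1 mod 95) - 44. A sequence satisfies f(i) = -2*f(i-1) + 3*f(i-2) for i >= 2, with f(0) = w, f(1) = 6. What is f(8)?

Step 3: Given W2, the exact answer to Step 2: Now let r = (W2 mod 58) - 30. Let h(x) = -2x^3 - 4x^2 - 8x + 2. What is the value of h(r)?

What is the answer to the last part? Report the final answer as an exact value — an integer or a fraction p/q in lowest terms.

-12

Step 1: remainder = value at the root: -2*(11)^2 - 1*(11)^1 - 1 = (-242) + (-11) + (-1) = -254; answer -254
Step 2: W1 = -254; w = -13; f(2) = -2*(6) + 3*(-13) = -51; iterating: f(2)=-51, f(3)=120, f(4)=-393, f(5)=1146, f(6)=-3471, f(7)=10380, f(8)=-31173; answer -31173
Step 3: W2 = -31173; r = 1; -2*(1)^3 - 4*(1)^2 - 8*(1)^1 + 2 = (-2) + (-4) + (-8) + (2) = -12; answer -12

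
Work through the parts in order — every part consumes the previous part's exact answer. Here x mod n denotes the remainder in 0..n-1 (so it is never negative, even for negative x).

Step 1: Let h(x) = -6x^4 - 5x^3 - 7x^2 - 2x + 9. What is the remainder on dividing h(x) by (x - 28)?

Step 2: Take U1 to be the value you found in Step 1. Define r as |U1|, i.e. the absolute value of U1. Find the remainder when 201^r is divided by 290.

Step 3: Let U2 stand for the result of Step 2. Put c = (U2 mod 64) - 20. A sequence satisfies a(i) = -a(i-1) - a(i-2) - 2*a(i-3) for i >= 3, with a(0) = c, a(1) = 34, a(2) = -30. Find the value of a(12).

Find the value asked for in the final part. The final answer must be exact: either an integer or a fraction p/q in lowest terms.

-174

Step 1: remainder = value at the root: -6*(28)^4 - 5*(28)^3 - 7*(28)^2 - 2*(28)^1 + 9 = (-3687936) + (-109760) + (-5488) + (-56) + (9) = -3803231; answer -3803231
Step 2: U1 = -3803231; r = 3803231; squarings mod 290: 201^1=201, 201^2=91, 201^4=161, 201^8=111, 201^16=141, 201^32=161, 201^64=111, 201^128=141, 201^256=161, 201^512=111, 201^1024=141, 201^2048=161, 201^4096=111, 201^8192=141, 201^16384=161, 201^32768=111, 201^65536=141, 201^131072=161, 201^262144=111, 201^524288=141, 201^1048576=161, 201^2097152=111; 201^3803231 = 201^1 * 201^2 * 201^4 * 201^8 * 201^16 * 201^64 * 201^2048 * 201^131072 * 201^524288 * 201^1048576 * 201^2097152 = 61 (mod 290); answer 61
Step 3: U2 = 61; c = 41; a(3) = -1*(-30) - 1*(34) - 2*(41) = -86; iterating: a(3)=-86, a(4)=48, a(5)=98, a(6)=26, a(7)=-220, a(8)=-2, a(9)=170, a(10)=272, a(11)=-438, a(12)=-174; answer -174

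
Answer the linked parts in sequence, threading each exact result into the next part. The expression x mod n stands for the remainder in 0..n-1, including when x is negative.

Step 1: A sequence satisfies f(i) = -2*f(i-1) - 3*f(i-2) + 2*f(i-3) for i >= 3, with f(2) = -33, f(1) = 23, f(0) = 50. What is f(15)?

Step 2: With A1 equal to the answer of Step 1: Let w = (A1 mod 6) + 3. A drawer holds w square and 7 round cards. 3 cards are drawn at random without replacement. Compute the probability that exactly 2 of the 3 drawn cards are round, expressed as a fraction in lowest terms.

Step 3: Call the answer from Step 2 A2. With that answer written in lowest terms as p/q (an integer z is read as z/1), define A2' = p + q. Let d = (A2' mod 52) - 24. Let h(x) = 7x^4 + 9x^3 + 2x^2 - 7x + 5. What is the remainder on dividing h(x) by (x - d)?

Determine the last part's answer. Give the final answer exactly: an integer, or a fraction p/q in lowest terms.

Step 1: f(3) = -2*(-33) - 3*(23) + 2*(50) = 97; iterating: f(3)=97, f(4)=-49, f(5)=-259, f(6)=859, f(7)=-1039, f(8)=-1017, f(9)=6869, f(10)=-12765, f(11)=2889, f(12)=46255, f(13)=-126707, f(14)=120427, f(15)=231777; answer 231777
Step 2: A1 = 231777; w = 6; total draws C(13,3) = 286; favorable C(7,2)*C(6,1) = 126; P = 63/143; answer 63/143
Step 3: A2 = 63/143; threaded value p + q = 206; d = 26; remainder = value at the root: 7*(26)^4 + 9*(26)^3 + 2*(26)^2 - 7*(26)^1 + 5 = (3198832) + (158184) + (1352) + (-182) + (5) = 3358191; answer 3358191

3358191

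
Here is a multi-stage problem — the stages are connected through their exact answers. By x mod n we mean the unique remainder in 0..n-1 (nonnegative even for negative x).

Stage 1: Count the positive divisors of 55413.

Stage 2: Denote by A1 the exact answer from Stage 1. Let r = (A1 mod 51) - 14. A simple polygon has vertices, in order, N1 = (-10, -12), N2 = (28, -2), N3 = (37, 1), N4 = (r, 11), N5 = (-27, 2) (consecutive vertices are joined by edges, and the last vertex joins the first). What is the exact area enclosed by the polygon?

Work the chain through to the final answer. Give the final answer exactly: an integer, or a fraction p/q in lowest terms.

752

Stage 1: 55413 = 3^2 * 47 * 131; number of divisors = (2+1) * (1+1) * (1+1) = 12; answer 12
Stage 2: A1 = 12; r = -2; cross terms: (-10*-2 - 28*-12)=356, (28*1 - 37*-2)=102, (37*11 - -2*1)=409, (-2*2 - -27*11)=293, (-27*-12 - -10*2)=344; twice the area = |1504| = 1504; area = 752; answer 752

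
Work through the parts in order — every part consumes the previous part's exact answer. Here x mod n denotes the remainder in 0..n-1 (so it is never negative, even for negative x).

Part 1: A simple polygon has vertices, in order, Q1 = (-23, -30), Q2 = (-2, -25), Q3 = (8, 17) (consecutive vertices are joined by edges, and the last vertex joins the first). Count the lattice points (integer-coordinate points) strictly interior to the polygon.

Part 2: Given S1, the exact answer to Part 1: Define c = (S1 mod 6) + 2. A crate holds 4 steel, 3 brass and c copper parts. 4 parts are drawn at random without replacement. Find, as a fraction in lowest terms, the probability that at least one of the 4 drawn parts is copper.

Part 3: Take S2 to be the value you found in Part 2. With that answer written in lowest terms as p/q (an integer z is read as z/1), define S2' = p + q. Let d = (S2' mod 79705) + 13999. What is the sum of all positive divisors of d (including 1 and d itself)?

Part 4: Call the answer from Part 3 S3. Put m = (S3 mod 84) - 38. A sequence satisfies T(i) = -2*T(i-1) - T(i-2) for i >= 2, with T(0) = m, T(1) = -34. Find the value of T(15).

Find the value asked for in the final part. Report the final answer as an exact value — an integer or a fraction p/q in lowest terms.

Part 1: cross terms: (-23*-25 - -2*-30)=515, (-2*17 - 8*-25)=166, (8*-30 - -23*17)=151; twice the area = |832| = 832; area = 416; boundary points = 1 + 2 + 1 = 4; strictly interior points = area - boundary/2 + 1 = 415; answer 415
Part 2: S1 = 415; c = 3; total draws C(10,4) = 210; complement C(7,4) = 35; favorable 210 - 35 = 175; P = 5/6; answer 5/6
Part 3: S2 = 5/6; threaded value p + q = 11; d = 14010; 14010 = 2 * 3 * 5 * 467; sigma = (1 + 2) * (1 + 3) * (1 + 5) * (1 + 467) = 3 * 4 * 6 * 468 = 33696; answer 33696
Part 4: S3 = 33696; m = -26; T(2) = -2*(-34) - 1*(-26) = 94; iterating: T(2)=94, T(3)=-154, T(4)=214, T(5)=-274, T(6)=334, T(7)=-394, T(8)=454, T(9)=-514, T(10)=574, T(11)=-634, T(12)=694, T(13)=-754, T(14)=814, T(15)=-874; answer -874

-874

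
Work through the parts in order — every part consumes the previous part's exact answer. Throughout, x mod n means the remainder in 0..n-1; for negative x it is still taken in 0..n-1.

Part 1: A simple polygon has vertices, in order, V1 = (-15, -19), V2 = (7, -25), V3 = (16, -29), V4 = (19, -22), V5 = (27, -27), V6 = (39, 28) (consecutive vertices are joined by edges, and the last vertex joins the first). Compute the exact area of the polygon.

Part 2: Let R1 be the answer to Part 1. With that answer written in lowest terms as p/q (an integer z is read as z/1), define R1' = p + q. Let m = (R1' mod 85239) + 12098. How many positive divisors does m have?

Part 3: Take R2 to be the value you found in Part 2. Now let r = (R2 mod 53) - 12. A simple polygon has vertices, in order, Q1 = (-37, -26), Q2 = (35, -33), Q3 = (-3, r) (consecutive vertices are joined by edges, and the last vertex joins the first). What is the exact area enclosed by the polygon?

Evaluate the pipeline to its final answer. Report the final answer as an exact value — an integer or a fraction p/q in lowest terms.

911

Part 1: cross terms: (-15*-25 - 7*-19)=508, (7*-29 - 16*-25)=197, (16*-22 - 19*-29)=199, (19*-27 - 27*-22)=81, (27*28 - 39*-27)=1809, (39*-19 - -15*28)=-321; twice the area = |2473| = 2473; area = 2473/2; answer 2473/2
Part 2: R1 = 2473/2; threaded value p + q = 2475; m = 14573; 14573 = 13 * 19 * 59; number of divisors = (1+1) * (1+1) * (1+1) = 8; answer 8
Part 3: R2 = 8; r = -4; cross terms: (-37*-33 - 35*-26)=2131, (35*-4 - -3*-33)=-239, (-3*-26 - -37*-4)=-70; twice the area = |1822| = 1822; area = 911; answer 911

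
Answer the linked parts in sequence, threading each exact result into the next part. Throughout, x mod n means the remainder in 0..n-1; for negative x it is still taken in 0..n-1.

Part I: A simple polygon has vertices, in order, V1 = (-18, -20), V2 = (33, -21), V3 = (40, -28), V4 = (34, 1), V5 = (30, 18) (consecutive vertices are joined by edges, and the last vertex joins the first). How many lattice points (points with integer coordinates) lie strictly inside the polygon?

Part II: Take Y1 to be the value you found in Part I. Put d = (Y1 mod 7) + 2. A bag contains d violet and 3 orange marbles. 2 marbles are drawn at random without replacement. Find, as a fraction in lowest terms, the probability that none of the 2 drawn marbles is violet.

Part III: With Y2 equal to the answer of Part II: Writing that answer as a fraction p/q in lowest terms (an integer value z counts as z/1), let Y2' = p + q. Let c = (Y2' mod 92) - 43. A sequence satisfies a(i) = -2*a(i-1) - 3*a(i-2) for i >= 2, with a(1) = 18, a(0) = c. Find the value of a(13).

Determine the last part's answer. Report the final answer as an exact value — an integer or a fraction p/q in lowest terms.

Part I: cross terms: (-18*-21 - 33*-20)=1038, (33*-28 - 40*-21)=-84, (40*1 - 34*-28)=992, (34*18 - 30*1)=582, (30*-20 - -18*18)=-276; twice the area = |2252| = 2252; area = 1126; boundary points = 1 + 7 + 1 + 1 + 2 = 12; strictly interior points = area - boundary/2 + 1 = 1121; answer 1121
Part II: Y1 = 1121; d = 3; total draws C(6,2) = 15; favorable C(3,2) = 3; P = 1/5; answer 1/5
Part III: Y2 = 1/5; threaded value p + q = 6; c = -37; a(2) = -2*(18) - 3*(-37) = 75; iterating: a(2)=75, a(3)=-204, a(4)=183, a(5)=246, a(6)=-1041, a(7)=1344, a(8)=435, a(9)=-4902, a(10)=8499, a(11)=-2292, a(12)=-20913, a(13)=48702; answer 48702

48702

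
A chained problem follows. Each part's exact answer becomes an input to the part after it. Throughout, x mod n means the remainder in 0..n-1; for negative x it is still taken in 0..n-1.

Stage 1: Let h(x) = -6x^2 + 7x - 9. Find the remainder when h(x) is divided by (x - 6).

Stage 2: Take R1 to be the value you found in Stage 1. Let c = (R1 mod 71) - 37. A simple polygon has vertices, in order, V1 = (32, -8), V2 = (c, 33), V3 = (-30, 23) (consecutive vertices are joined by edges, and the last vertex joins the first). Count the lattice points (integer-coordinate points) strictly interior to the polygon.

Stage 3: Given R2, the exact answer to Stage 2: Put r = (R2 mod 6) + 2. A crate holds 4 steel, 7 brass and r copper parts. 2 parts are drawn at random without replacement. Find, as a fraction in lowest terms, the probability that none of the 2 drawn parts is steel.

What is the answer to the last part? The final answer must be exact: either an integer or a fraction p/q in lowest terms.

Stage 1: remainder = value at the root: -6*(6)^2 + 7*(6)^1 - 9 = (-216) + (42) + (-9) = -183; answer -183
Stage 2: R1 = -183; c = -7; cross terms: (32*33 - -7*-8)=1000, (-7*23 - -30*33)=829, (-30*-8 - 32*23)=-496; twice the area = |1333| = 1333; area = 1333/2; boundary points = 1 + 1 + 31 = 33; strictly interior points = area - boundary/2 + 1 = 651; answer 651
Stage 3: R2 = 651; r = 5; total draws C(16,2) = 120; favorable C(12,2) = 66; P = 11/20; answer 11/20

11/20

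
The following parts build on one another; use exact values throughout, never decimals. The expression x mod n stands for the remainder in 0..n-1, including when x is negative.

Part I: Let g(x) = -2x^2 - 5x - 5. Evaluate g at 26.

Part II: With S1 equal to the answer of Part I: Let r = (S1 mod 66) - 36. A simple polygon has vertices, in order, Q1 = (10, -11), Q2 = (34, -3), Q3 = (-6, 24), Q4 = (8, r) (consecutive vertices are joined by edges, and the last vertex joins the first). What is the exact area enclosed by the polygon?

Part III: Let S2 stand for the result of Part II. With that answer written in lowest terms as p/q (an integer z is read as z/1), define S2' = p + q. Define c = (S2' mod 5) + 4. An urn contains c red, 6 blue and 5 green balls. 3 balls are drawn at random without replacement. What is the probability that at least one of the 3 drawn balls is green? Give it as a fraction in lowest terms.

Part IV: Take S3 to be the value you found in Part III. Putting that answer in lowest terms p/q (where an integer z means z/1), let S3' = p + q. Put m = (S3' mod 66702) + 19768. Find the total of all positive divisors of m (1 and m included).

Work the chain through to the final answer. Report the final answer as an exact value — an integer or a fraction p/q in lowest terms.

Part I: -2*(26)^2 - 5*(26)^1 - 5 = (-1352) + (-130) + (-5) = -1487; answer -1487
Part II: S1 = -1487; r = -5; cross terms: (10*-3 - 34*-11)=344, (34*24 - -6*-3)=798, (-6*-5 - 8*24)=-162, (8*-11 - 10*-5)=-38; twice the area = |942| = 942; area = 471; answer 471
Part III: S2 = 471; threaded value p + q = 472; c = 6; total draws C(17,3) = 680; complement C(12,3) = 220; favorable 680 - 220 = 460; P = 23/34; answer 23/34
Part IV: S3 = 23/34; threaded value p + q = 57; m = 19825; 19825 = 5^2 * 13 * 61; sigma = (1 + 5 + 25) * (1 + 13) * (1 + 61) = 31 * 14 * 62 = 26908; answer 26908

26908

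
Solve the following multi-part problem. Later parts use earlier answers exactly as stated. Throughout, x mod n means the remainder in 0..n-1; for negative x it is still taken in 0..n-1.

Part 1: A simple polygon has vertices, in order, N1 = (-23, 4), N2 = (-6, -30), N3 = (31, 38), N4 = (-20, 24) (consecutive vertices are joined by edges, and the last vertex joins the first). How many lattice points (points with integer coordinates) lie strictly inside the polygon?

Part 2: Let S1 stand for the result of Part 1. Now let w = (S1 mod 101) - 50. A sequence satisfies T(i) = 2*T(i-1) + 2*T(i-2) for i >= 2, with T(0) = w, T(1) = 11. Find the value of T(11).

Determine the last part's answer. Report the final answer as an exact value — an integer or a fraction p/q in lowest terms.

Part 1: cross terms: (-23*-30 - -6*4)=714, (-6*38 - 31*-30)=702, (31*24 - -20*38)=1504, (-20*4 - -23*24)=472; twice the area = |3392| = 3392; area = 1696; boundary points = 17 + 1 + 1 + 1 = 20; strictly interior points = area - boundary/2 + 1 = 1687; answer 1687
Part 2: S1 = 1687; w = 21; T(2) = 2*(11) + 2*(21) = 64; iterating: T(2)=64, T(3)=150, T(4)=428, T(5)=1156, T(6)=3168, T(7)=8648, T(8)=23632, T(9)=64560, T(10)=176384, T(11)=481888; answer 481888

481888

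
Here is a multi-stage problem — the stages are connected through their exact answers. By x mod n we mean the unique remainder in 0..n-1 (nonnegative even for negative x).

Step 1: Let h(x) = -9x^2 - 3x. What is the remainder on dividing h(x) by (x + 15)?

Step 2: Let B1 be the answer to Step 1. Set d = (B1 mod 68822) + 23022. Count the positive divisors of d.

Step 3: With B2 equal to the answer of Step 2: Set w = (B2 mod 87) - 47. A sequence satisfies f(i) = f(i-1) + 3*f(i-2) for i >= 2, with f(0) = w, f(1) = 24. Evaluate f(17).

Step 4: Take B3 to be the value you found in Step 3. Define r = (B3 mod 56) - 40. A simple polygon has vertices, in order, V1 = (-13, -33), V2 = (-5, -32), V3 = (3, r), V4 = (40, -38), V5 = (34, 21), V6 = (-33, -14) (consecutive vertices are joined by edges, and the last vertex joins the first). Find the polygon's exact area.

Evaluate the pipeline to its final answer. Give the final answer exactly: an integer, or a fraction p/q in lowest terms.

2352

Step 1: remainder = value at the root: -9*(-15)^2 - 3*(-15)^1 = (-2025) + (45) = -1980; answer -1980
Step 2: B1 = -1980; d = 89864; 89864 = 2^3 * 47 * 239; number of divisors = (3+1) * (1+1) * (1+1) = 16; answer 16
Step 3: B2 = 16; w = -31; f(2) = 1*(24) + 3*(-31) = -69; iterating: f(2)=-69, f(3)=3, f(4)=-204, f(5)=-195, f(6)=-807, f(7)=-1392, f(8)=-3813, f(9)=-7989, f(10)=-19428, f(11)=-43395, f(12)=-101679, f(13)=-231864, f(14)=-536901, f(15)=-1232493, f(16)=-2843196, f(17)=-6540675; answer -6540675
Step 4: B3 = -6540675; r = -27; cross terms: (-13*-32 - -5*-33)=251, (-5*-27 - 3*-32)=231, (3*-38 - 40*-27)=966, (40*21 - 34*-38)=2132, (34*-14 - -33*21)=217, (-33*-33 - -13*-14)=907; twice the area = |4704| = 4704; area = 2352; answer 2352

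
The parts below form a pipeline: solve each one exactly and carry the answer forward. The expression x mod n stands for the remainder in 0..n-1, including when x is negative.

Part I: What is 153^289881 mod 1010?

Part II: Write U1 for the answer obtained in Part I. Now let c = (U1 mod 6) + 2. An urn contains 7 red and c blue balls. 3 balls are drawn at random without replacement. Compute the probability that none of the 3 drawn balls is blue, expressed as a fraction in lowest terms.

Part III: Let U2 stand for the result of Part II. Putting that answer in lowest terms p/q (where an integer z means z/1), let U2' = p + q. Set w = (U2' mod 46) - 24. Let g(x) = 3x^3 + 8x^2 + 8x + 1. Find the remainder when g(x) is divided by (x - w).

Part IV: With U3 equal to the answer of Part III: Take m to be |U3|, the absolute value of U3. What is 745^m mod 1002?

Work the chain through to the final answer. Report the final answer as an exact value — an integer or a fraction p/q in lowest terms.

115

Part I: squarings mod 1010: 153^1=153, 153^2=179, 153^4=731, 153^8=71, 153^16=1001, 153^32=81, 153^64=501, 153^128=521, 153^256=761, 153^512=391, 153^1024=371, 153^2048=281, 153^4096=181, 153^8192=441, 153^16384=561, 153^32768=611, 153^65536=631, 153^131072=221, 153^262144=361; 153^289881 = 153^1 * 153^8 * 153^16 * 153^64 * 153^1024 * 153^2048 * 153^8192 * 153^16384 * 153^262144 = 963 (mod 1010); answer 963
Part II: U1 = 963; c = 5; total draws C(12,3) = 220; favorable C(7,3) = 35; P = 7/44; answer 7/44
Part III: U2 = 7/44; threaded value p + q = 51; w = -19; remainder = value at the root: 3*(-19)^3 + 8*(-19)^2 + 8*(-19)^1 + 1 = (-20577) + (2888) + (-152) + (1) = -17840; answer -17840
Part IV: U3 = -17840; m = 17840; squarings mod 1002: 745^1=745, 745^2=919, 745^4=877, 745^8=595, 745^16=319, 745^32=559, 745^64=859, 745^128=409, 745^256=949, 745^512=805, 745^1024=733, 745^2048=217, 745^4096=997, 745^8192=25, 745^16384=625; 745^17840 = 745^16 * 745^32 * 745^128 * 745^256 * 745^1024 * 745^16384 = 115 (mod 1002); answer 115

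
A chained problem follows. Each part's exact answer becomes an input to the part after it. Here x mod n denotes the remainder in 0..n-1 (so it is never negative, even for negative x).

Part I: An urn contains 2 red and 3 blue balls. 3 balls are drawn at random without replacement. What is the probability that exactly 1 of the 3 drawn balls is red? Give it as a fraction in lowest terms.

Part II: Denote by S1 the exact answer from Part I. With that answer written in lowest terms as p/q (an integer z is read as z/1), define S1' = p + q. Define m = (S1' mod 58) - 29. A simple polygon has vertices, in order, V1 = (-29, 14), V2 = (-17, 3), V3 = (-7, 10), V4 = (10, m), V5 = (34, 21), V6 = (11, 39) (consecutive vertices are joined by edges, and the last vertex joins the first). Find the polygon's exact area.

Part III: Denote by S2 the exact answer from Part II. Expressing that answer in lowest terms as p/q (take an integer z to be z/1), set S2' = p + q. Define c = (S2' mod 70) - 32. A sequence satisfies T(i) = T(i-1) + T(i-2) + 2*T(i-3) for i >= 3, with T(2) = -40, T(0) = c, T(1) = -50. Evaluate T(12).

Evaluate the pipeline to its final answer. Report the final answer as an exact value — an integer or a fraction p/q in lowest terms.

-33312

Part I: total draws C(5,3) = 10; favorable C(2,1)*C(3,2) = 6; P = 3/5; answer 3/5
Part II: S1 = 3/5; threaded value p + q = 8; m = -21; cross terms: (-29*3 - -17*14)=151, (-17*10 - -7*3)=-149, (-7*-21 - 10*10)=47, (10*21 - 34*-21)=924, (34*39 - 11*21)=1095, (11*14 - -29*39)=1285; twice the area = |3353| = 3353; area = 3353/2; answer 3353/2
Part III: S2 = 3353/2; threaded value p + q = 3355; c = 33; T(3) = 1*(-40) + 1*(-50) + 2*(33) = -24; iterating: T(3)=-24, T(4)=-164, T(5)=-268, T(6)=-480, T(7)=-1076, T(8)=-2092, T(9)=-4128, T(10)=-8372, T(11)=-16684, T(12)=-33312; answer -33312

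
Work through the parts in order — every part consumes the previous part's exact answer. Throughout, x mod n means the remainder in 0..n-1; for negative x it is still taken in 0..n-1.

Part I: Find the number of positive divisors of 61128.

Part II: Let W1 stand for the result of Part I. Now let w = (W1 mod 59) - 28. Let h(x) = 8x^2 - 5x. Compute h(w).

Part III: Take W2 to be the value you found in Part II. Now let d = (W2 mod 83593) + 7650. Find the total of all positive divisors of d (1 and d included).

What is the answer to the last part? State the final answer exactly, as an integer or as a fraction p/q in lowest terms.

Part I: 61128 = 2^3 * 3^3 * 283; number of divisors = (3+1) * (3+1) * (1+1) = 32; answer 32
Part II: W1 = 32; w = 4; 8*(4)^2 - 5*(4)^1 = (128) + (-20) = 108; answer 108
Part III: W2 = 108; d = 7758; 7758 = 2 * 3^2 * 431; sigma = (1 + 2) * (1 + 3 + 9) * (1 + 431) = 3 * 13 * 432 = 16848; answer 16848

16848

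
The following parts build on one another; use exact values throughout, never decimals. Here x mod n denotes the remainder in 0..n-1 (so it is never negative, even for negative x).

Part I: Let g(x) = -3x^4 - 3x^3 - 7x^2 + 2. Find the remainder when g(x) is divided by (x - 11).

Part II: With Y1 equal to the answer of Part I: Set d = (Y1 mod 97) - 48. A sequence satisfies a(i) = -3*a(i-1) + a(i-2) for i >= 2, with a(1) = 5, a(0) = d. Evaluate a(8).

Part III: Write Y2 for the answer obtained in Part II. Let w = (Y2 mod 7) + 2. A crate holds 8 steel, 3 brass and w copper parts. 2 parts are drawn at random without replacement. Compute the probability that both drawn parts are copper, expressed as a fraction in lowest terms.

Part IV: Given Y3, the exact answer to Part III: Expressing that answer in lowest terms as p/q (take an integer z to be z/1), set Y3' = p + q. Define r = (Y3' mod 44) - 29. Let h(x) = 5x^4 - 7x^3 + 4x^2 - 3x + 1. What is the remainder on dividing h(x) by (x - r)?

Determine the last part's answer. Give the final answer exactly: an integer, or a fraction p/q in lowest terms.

57431

Part I: remainder = value at the root: -3*(11)^4 - 3*(11)^3 - 7*(11)^2 + 2 = (-43923) + (-3993) + (-847) + (2) = -48761; answer -48761
Part II: Y1 = -48761; d = -18; a(2) = -3*(5) + 1*(-18) = -33; iterating: a(2)=-33, a(3)=104, a(4)=-345, a(5)=1139, a(6)=-3762, a(7)=12425, a(8)=-41037; answer -41037
Part III: Y2 = -41037; w = 6; total draws C(17,2) = 136; favorable C(6,2) = 15; P = 15/136; answer 15/136
Part IV: Y3 = 15/136; threaded value p + q = 151; r = -10; remainder = value at the root: 5*(-10)^4 - 7*(-10)^3 + 4*(-10)^2 - 3*(-10)^1 + 1 = (50000) + (7000) + (400) + (30) + (1) = 57431; answer 57431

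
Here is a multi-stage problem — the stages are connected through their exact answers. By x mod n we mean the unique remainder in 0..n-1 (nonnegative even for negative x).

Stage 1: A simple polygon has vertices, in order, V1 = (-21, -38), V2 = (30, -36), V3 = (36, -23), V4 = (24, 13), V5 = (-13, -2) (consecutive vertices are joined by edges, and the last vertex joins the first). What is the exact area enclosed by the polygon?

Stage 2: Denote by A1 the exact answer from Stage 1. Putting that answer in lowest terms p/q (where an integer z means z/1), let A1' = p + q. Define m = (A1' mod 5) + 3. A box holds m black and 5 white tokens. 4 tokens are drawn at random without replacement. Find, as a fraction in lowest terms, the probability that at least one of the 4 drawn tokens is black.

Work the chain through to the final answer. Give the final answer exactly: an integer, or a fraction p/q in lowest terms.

41/42

Stage 1: cross terms: (-21*-36 - 30*-38)=1896, (30*-23 - 36*-36)=606, (36*13 - 24*-23)=1020, (24*-2 - -13*13)=121, (-13*-38 - -21*-2)=452; twice the area = |4095| = 4095; area = 4095/2; answer 4095/2
Stage 2: A1 = 4095/2; threaded value p + q = 4097; m = 5; total draws C(10,4) = 210; complement C(5,4) = 5; favorable 210 - 5 = 205; P = 41/42; answer 41/42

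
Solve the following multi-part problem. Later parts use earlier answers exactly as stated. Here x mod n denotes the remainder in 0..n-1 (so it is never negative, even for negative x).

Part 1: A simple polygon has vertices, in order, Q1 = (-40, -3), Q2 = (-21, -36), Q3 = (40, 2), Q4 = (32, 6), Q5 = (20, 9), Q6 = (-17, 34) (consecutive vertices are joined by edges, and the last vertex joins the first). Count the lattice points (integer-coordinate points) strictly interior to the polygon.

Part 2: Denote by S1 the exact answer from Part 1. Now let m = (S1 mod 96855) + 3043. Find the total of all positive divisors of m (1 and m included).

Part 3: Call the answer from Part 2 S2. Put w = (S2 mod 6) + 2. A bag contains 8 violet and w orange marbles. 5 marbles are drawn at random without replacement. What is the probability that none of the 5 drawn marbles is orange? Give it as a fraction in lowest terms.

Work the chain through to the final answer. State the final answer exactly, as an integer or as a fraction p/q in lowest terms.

Part 1: cross terms: (-40*-36 - -21*-3)=1377, (-21*2 - 40*-36)=1398, (40*6 - 32*2)=176, (32*9 - 20*6)=168, (20*34 - -17*9)=833, (-17*-3 - -40*34)=1411; twice the area = |5363| = 5363; area = 5363/2; boundary points = 1 + 1 + 4 + 3 + 1 + 1 = 11; strictly interior points = area - boundary/2 + 1 = 2677; answer 2677
Part 2: S1 = 2677; m = 5720; 5720 = 2^3 * 5 * 11 * 13; sigma = (1 + 2 + 4 + 8) * (1 + 5) * (1 + 11) * (1 + 13) = 15 * 6 * 12 * 14 = 15120; answer 15120
Part 3: S2 = 15120; w = 2; total draws C(10,5) = 252; favorable C(8,5) = 56; P = 2/9; answer 2/9

2/9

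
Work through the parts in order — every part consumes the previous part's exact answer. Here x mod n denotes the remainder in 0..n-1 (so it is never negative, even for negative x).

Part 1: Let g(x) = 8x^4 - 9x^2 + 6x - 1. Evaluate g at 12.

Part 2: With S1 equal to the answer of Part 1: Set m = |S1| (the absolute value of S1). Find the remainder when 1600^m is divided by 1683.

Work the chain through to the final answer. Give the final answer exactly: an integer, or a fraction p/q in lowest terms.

Part 1: 8*(12)^4 - 9*(12)^2 + 6*(12)^1 - 1 = (165888) + (-1296) + (72) + (-1) = 164663; answer 164663
Part 2: S1 = 164663; m = 164663; squarings mod 1683: 1600^1=1600, 1600^2=157, 1600^4=1087, 1600^8=103, 1600^16=511, 1600^32=256, 1600^64=1582, 1600^128=103, 1600^256=511, 1600^512=256, 1600^1024=1582, 1600^2048=103, 1600^4096=511, 1600^8192=256, 1600^16384=1582, 1600^32768=103, 1600^65536=511, 1600^131072=256; 1600^164663 = 1600^1 * 1600^2 * 1600^4 * 1600^16 * 1600^32 * 1600^256 * 1600^512 * 1600^32768 * 1600^131072 = 400 (mod 1683); answer 400

400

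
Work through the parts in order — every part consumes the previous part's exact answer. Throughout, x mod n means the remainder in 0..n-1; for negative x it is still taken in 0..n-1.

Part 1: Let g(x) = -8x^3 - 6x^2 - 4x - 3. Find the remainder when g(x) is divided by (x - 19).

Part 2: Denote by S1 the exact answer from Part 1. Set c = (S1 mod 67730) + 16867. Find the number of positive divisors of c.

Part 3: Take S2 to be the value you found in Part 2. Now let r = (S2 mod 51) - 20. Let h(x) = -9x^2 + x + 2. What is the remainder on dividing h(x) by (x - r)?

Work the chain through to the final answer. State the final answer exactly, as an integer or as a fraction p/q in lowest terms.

-1282

Part 1: remainder = value at the root: -8*(19)^3 - 6*(19)^2 - 4*(19)^1 - 3 = (-54872) + (-2166) + (-76) + (-3) = -57117; answer -57117
Part 2: S1 = -57117; c = 27480; 27480 = 2^3 * 3 * 5 * 229; number of divisors = (3+1) * (1+1) * (1+1) * (1+1) = 32; answer 32
Part 3: S2 = 32; r = 12; remainder = value at the root: -9*(12)^2 + 1*(12)^1 + 2 = (-1296) + (12) + (2) = -1282; answer -1282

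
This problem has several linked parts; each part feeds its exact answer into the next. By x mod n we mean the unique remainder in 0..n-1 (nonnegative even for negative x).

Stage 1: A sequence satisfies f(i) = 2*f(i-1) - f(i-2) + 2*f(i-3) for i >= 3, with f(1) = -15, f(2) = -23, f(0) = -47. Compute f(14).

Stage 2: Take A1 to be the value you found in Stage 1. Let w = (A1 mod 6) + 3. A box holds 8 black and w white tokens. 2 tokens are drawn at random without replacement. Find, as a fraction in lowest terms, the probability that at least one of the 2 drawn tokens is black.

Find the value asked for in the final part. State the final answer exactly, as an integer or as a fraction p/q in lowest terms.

Stage 1: f(3) = 2*(-23) - 1*(-15) + 2*(-47) = -125; iterating: f(3)=-125, f(4)=-257, f(5)=-435, f(6)=-863, f(7)=-1805, f(8)=-3617, f(9)=-7155, f(10)=-14303, f(11)=-28685, f(12)=-57377, f(13)=-114675, f(14)=-229343; answer -229343
Stage 2: A1 = -229343; w = 4; total draws C(12,2) = 66; complement C(4,2) = 6; favorable 66 - 6 = 60; P = 10/11; answer 10/11

10/11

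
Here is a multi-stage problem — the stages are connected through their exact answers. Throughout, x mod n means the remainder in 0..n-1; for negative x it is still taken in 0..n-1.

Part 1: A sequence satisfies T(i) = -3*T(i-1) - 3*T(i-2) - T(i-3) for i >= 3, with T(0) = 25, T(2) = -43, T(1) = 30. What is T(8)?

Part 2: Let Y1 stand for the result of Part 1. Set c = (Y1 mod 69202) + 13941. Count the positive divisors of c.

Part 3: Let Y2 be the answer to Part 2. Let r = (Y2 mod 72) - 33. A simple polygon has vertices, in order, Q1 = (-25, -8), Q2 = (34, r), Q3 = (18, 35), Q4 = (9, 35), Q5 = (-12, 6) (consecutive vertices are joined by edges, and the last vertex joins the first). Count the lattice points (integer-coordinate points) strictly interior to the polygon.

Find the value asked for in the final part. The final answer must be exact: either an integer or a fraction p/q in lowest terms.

1859

Part 1: T(3) = -3*(-43) - 3*(30) - 1*(25) = 14; iterating: T(3)=14, T(4)=57, T(5)=-170, T(6)=325, T(7)=-522, T(8)=761; answer 761
Part 2: Y1 = 761; c = 14702; 14702 = 2 * 7351; number of divisors = (1+1) * (1+1) = 4; answer 4
Part 3: Y2 = 4; r = -29; cross terms: (-25*-29 - 34*-8)=997, (34*35 - 18*-29)=1712, (18*35 - 9*35)=315, (9*6 - -12*35)=474, (-12*-8 - -25*6)=246; twice the area = |3744| = 3744; area = 1872; boundary points = 1 + 16 + 9 + 1 + 1 = 28; strictly interior points = area - boundary/2 + 1 = 1859; answer 1859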